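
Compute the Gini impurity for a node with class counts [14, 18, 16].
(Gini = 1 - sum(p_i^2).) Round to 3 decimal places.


Total = 48. Proportions: 14/48, 18/48, 16/48. sum(p_i^2) = 0.3368. Gini = 1 - 0.3368 = 0.6632, which rounds to 0.663.

0.663


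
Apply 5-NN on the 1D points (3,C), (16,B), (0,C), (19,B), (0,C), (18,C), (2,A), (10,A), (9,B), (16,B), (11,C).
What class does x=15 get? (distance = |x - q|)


Distances: |3-15|=12, |16-15|=1, |0-15|=15, |19-15|=4, |0-15|=15, |18-15|=3, |2-15|=13, |10-15|=5, |9-15|=6, |16-15|=1, |11-15|=4. 5 nearest: (16,B), (16,B), (18,C), (19,B), (11,C). Counts: {'B': 3, 'C': 2}. Majority class: B.

B


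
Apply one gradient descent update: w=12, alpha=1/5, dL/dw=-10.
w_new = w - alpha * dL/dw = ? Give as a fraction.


w_new = 12 - 1/5 * -10 = 12 - -2 = 14.

14


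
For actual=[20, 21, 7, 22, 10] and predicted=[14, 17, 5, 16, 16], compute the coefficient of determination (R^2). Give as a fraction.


Mean(y) = 16. SS_res = 128. SS_tot = 194. R^2 = 1 - 128/(194) = 33/97.

33/97


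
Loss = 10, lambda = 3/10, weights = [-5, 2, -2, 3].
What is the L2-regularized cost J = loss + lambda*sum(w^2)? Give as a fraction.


L2 sq norm = sum(w^2) = 42. J = 10 + 3/10 * 42 = 113/5.

113/5


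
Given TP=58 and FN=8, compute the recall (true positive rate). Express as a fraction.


Recall = TP / (TP + FN) = 58 / 66 = 29/33.

29/33


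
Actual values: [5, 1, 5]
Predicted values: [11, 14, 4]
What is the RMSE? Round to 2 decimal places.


MSE = 68.6667. RMSE = sqrt(68.6667) = 8.29.

8.29


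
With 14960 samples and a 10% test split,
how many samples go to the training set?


Test set = 14960 * 10% = 1496. Training set = 14960 - 1496 = 13464.

13464


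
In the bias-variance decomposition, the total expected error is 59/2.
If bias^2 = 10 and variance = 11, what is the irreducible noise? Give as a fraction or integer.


Total error = bias^2 + variance + irreducible noise. So irreducible noise = 59/2 - 10 - 11 = 17/2.

17/2


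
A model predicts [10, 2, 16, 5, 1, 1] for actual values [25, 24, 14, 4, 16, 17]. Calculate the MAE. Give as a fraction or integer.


MAE = (1/6) * (|25-10|=15 + |24-2|=22 + |14-16|=2 + |4-5|=1 + |16-1|=15 + |17-1|=16). Sum = 71. MAE = 71/6.

71/6


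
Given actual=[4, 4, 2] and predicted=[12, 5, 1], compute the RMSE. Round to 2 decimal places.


MSE = 22.0000. RMSE = sqrt(22.0000) = 4.69.

4.69


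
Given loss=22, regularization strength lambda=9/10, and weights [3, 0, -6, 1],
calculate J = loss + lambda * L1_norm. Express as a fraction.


L1 norm = sum(|w|) = 10. J = 22 + 9/10 * 10 = 31.

31


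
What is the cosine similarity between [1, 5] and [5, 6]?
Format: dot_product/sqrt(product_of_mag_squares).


dot = 35. |a|^2 = 26, |b|^2 = 61. cos = 35/sqrt(1586).

35/sqrt(1586)


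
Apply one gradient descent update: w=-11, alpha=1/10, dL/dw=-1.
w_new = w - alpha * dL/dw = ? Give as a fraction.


w_new = -11 - 1/10 * -1 = -11 - -1/10 = -109/10.

-109/10


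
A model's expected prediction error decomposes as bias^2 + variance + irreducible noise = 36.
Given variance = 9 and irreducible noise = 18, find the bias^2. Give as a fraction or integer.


Total error = bias^2 + variance + irreducible noise. So bias^2 = 36 - 9 - 18 = 9.

9


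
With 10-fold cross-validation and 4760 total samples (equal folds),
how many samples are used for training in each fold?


Each validation fold has 4760/10 = 476 samples. Training set = 4760 - 476 = 4284.

4284


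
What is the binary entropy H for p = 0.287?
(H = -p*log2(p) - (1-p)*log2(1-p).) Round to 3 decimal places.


H = -0.287*log2(0.287) - 0.713*log2(0.713) = 0.865.

0.865


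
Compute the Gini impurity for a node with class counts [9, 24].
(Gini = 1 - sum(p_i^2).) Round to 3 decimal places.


Total = 33. Proportions: 9/33, 24/33. sum(p_i^2) = 0.6033. Gini = 1 - 0.6033 = 0.3967, which rounds to 0.397.

0.397


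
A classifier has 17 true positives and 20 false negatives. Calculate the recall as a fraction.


Recall = TP / (TP + FN) = 17 / 37 = 17/37.

17/37


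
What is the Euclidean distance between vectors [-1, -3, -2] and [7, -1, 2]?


d = sqrt(sum of squared differences). (-1-7)^2=64, (-3--1)^2=4, (-2-2)^2=16. Sum = 84.

sqrt(84)


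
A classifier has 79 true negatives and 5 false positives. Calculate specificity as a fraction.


Specificity = TN / (TN + FP) = 79 / 84 = 79/84.

79/84


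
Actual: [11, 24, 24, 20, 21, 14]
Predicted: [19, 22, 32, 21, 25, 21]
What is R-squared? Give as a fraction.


Mean(y) = 19. SS_res = 198. SS_tot = 144. R^2 = 1 - 198/(144) = -3/8.

-3/8


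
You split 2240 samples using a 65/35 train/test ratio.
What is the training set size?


Test set = 2240 * 35% = 784. Training set = 2240 - 784 = 1456.

1456


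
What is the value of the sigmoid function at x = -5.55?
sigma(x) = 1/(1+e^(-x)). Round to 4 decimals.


sigma(-5.55) = 1/(1+e^(5.55)) = 1/(1+257.237556) = 1/258.237556 = 0.0039.

0.0039


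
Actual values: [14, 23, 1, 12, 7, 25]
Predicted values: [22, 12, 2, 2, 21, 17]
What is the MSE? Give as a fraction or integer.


MSE = (1/6) * ((14-22)^2=64 + (23-12)^2=121 + (1-2)^2=1 + (12-2)^2=100 + (7-21)^2=196 + (25-17)^2=64). Sum = 546. MSE = 91.

91


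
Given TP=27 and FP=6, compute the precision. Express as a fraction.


Precision = TP / (TP + FP) = 27 / 33 = 9/11.

9/11


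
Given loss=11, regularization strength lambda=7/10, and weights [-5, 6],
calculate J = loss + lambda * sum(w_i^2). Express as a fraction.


L2 sq norm = sum(w^2) = 61. J = 11 + 7/10 * 61 = 537/10.

537/10


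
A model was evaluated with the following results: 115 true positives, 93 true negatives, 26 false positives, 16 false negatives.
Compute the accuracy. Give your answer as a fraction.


Accuracy = (TP + TN) / (TP + TN + FP + FN) = (115 + 93) / 250 = 104/125.

104/125


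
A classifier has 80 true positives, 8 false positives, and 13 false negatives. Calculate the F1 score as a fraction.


Precision = 80/88 = 10/11. Recall = 80/93 = 80/93. F1 = 2*P*R/(P+R) = 160/181.

160/181


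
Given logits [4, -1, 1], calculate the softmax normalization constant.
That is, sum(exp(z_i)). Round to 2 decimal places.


Denom = e^4=54.5982 + e^-1=0.3679 + e^1=2.7183. Sum = 57.6844, which rounds to 57.68.

57.68


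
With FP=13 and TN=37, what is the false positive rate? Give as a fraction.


FPR = FP / (FP + TN) = 13 / 50 = 13/50.

13/50


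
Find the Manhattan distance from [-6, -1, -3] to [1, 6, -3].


d = sum of absolute differences: |-6-1|=7 + |-1-6|=7 + |-3--3|=0 = 14.

14


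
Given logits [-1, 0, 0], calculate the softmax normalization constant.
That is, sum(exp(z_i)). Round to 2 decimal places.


Denom = e^-1=0.3679 + e^0=1.0000 + e^0=1.0000. Sum = 2.3679, which rounds to 2.37.

2.37


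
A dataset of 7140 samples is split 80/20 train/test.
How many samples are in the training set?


Test set = 7140 * 20% = 1428. Training set = 7140 - 1428 = 5712.

5712


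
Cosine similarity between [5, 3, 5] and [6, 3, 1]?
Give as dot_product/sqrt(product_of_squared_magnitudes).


dot = 44. |a|^2 = 59, |b|^2 = 46. cos = 44/sqrt(2714).

44/sqrt(2714)


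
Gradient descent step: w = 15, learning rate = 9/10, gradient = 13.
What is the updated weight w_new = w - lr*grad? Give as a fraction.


w_new = 15 - 9/10 * 13 = 15 - 117/10 = 33/10.

33/10


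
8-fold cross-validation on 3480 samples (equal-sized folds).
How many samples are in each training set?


Each validation fold has 3480/8 = 435 samples. Training set = 3480 - 435 = 3045.

3045


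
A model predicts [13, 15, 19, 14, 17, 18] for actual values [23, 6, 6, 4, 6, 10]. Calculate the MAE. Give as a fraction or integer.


MAE = (1/6) * (|23-13|=10 + |6-15|=9 + |6-19|=13 + |4-14|=10 + |6-17|=11 + |10-18|=8). Sum = 61. MAE = 61/6.

61/6


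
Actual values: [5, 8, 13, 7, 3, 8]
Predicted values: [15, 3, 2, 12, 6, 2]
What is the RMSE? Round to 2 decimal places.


MSE = 52.6667. RMSE = sqrt(52.6667) = 7.26.

7.26


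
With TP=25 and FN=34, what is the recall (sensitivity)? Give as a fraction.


Recall = TP / (TP + FN) = 25 / 59 = 25/59.

25/59


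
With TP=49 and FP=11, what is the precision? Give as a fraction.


Precision = TP / (TP + FP) = 49 / 60 = 49/60.

49/60


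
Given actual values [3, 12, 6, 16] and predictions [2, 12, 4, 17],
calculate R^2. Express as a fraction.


Mean(y) = 37/4. SS_res = 6. SS_tot = 411/4. R^2 = 1 - 6/(411/4) = 129/137.

129/137


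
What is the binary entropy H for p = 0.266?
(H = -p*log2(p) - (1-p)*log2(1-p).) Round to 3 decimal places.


H = -0.266*log2(0.266) - 0.734*log2(0.734) = 0.836.

0.836


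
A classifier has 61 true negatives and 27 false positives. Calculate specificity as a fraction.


Specificity = TN / (TN + FP) = 61 / 88 = 61/88.

61/88


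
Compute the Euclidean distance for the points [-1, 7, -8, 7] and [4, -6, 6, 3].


d = sqrt(sum of squared differences). (-1-4)^2=25, (7--6)^2=169, (-8-6)^2=196, (7-3)^2=16. Sum = 406.

sqrt(406)


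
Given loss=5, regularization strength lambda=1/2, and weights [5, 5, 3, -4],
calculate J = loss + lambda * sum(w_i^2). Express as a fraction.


L2 sq norm = sum(w^2) = 75. J = 5 + 1/2 * 75 = 85/2.

85/2


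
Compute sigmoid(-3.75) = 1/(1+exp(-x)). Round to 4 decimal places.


sigma(-3.75) = 1/(1+e^(3.75)) = 1/(1+42.521082) = 1/43.521082 = 0.0230.

0.0230


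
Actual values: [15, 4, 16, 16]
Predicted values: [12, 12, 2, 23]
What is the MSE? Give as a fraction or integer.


MSE = (1/4) * ((15-12)^2=9 + (4-12)^2=64 + (16-2)^2=196 + (16-23)^2=49). Sum = 318. MSE = 159/2.

159/2


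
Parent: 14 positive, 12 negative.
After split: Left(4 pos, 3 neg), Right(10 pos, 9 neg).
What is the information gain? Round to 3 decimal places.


H(parent) = 0.9957. H(left) = 0.9852, H(right) = 0.9980. Weighted = (7/26)*0.9852 + (19/26)*0.9980 = 0.9946. IG = 0.9957 - 0.9946 = 0.0011, which rounds to 0.001.

0.001


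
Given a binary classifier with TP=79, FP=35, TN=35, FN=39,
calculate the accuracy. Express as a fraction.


Accuracy = (TP + TN) / (TP + TN + FP + FN) = (79 + 35) / 188 = 57/94.

57/94


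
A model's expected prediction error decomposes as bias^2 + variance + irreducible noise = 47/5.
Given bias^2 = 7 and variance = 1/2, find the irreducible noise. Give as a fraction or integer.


Total error = bias^2 + variance + irreducible noise. So irreducible noise = 47/5 - 7 - 1/2 = 19/10.

19/10


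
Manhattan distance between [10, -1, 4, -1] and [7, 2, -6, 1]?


d = sum of absolute differences: |10-7|=3 + |-1-2|=3 + |4--6|=10 + |-1-1|=2 = 18.

18


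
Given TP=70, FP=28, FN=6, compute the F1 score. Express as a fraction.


Precision = 70/98 = 5/7. Recall = 70/76 = 35/38. F1 = 2*P*R/(P+R) = 70/87.

70/87


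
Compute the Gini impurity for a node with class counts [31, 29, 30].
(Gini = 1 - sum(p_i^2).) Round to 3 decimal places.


Total = 90. Proportions: 31/90, 29/90, 30/90. sum(p_i^2) = 0.3336. Gini = 1 - 0.3336 = 0.6664, which rounds to 0.666.

0.666


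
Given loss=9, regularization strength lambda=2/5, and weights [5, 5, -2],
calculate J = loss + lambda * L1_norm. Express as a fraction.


L1 norm = sum(|w|) = 12. J = 9 + 2/5 * 12 = 69/5.

69/5


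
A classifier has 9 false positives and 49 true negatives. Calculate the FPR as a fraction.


FPR = FP / (FP + TN) = 9 / 58 = 9/58.

9/58


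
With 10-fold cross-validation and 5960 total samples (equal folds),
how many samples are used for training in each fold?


Each validation fold has 5960/10 = 596 samples. Training set = 5960 - 596 = 5364.

5364


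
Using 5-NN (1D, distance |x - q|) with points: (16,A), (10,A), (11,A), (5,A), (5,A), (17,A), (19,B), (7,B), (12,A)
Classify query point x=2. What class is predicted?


Distances: |16-2|=14, |10-2|=8, |11-2|=9, |5-2|=3, |5-2|=3, |17-2|=15, |19-2|=17, |7-2|=5, |12-2|=10. 5 nearest: (5,A), (5,A), (7,B), (10,A), (11,A). Counts: {'A': 4, 'B': 1}. Majority class: A.

A


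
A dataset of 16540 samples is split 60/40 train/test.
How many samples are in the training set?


Test set = 16540 * 40% = 6616. Training set = 16540 - 6616 = 9924.

9924


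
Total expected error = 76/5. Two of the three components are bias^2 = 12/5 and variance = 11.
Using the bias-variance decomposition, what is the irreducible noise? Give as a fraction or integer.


Total error = bias^2 + variance + irreducible noise. So irreducible noise = 76/5 - 12/5 - 11 = 9/5.

9/5


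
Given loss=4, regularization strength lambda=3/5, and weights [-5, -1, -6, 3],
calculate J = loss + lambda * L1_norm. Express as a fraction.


L1 norm = sum(|w|) = 15. J = 4 + 3/5 * 15 = 13.

13


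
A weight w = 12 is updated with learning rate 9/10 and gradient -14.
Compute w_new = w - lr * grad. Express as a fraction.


w_new = 12 - 9/10 * -14 = 12 - -63/5 = 123/5.

123/5


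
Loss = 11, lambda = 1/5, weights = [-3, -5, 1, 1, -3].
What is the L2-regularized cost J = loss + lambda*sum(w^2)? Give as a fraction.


L2 sq norm = sum(w^2) = 45. J = 11 + 1/5 * 45 = 20.

20


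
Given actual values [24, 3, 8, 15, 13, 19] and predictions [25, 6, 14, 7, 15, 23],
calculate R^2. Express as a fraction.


Mean(y) = 41/3. SS_res = 130. SS_tot = 850/3. R^2 = 1 - 130/(850/3) = 46/85.

46/85


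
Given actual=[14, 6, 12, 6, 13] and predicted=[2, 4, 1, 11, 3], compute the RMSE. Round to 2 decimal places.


MSE = 78.8000. RMSE = sqrt(78.8000) = 8.88.

8.88


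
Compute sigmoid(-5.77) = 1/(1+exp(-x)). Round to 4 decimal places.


sigma(-5.77) = 1/(1+e^(5.77)) = 1/(1+320.537733) = 1/321.537733 = 0.0031.

0.0031


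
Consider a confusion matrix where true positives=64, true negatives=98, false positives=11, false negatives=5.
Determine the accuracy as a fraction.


Accuracy = (TP + TN) / (TP + TN + FP + FN) = (64 + 98) / 178 = 81/89.

81/89


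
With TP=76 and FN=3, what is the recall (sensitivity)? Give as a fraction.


Recall = TP / (TP + FN) = 76 / 79 = 76/79.

76/79


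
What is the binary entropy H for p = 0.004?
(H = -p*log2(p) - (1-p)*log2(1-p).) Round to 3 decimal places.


H = -0.004*log2(0.004) - 0.996*log2(0.996) = 0.038.

0.038


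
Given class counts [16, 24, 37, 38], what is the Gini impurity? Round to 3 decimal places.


Total = 115. Proportions: 16/115, 24/115, 37/115, 38/115. sum(p_i^2) = 0.2756. Gini = 1 - 0.2756 = 0.7244, which rounds to 0.724.

0.724


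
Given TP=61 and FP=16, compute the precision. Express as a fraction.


Precision = TP / (TP + FP) = 61 / 77 = 61/77.

61/77


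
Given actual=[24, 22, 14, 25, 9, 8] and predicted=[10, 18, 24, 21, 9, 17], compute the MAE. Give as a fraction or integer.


MAE = (1/6) * (|24-10|=14 + |22-18|=4 + |14-24|=10 + |25-21|=4 + |9-9|=0 + |8-17|=9). Sum = 41. MAE = 41/6.

41/6


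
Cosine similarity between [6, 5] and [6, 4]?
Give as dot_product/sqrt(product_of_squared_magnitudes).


dot = 56. |a|^2 = 61, |b|^2 = 52. cos = 56/sqrt(3172).

56/sqrt(3172)


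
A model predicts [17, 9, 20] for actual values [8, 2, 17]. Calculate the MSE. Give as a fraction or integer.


MSE = (1/3) * ((8-17)^2=81 + (2-9)^2=49 + (17-20)^2=9). Sum = 139. MSE = 139/3.

139/3


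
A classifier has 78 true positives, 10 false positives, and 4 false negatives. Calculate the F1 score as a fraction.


Precision = 78/88 = 39/44. Recall = 78/82 = 39/41. F1 = 2*P*R/(P+R) = 78/85.

78/85


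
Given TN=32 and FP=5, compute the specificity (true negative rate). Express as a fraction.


Specificity = TN / (TN + FP) = 32 / 37 = 32/37.

32/37


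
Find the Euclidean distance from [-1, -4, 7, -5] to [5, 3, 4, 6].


d = sqrt(sum of squared differences). (-1-5)^2=36, (-4-3)^2=49, (7-4)^2=9, (-5-6)^2=121. Sum = 215.

sqrt(215)


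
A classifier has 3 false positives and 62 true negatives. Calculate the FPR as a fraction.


FPR = FP / (FP + TN) = 3 / 65 = 3/65.

3/65


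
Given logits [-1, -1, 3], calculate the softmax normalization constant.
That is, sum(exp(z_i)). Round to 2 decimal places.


Denom = e^-1=0.3679 + e^-1=0.3679 + e^3=20.0855. Sum = 20.8213, which rounds to 20.82.

20.82


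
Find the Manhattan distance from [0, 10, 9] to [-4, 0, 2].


d = sum of absolute differences: |0--4|=4 + |10-0|=10 + |9-2|=7 = 21.

21


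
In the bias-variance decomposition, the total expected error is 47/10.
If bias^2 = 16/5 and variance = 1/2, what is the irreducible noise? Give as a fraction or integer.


Total error = bias^2 + variance + irreducible noise. So irreducible noise = 47/10 - 16/5 - 1/2 = 1.

1


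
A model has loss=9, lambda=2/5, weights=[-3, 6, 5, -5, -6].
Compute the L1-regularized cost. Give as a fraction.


L1 norm = sum(|w|) = 25. J = 9 + 2/5 * 25 = 19.

19


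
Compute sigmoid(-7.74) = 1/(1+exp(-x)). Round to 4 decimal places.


sigma(-7.74) = 1/(1+e^(7.74)) = 1/(1+2298.472383) = 1/2299.472383 = 0.0004.

0.0004


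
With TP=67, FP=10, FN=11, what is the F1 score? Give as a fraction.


Precision = 67/77 = 67/77. Recall = 67/78 = 67/78. F1 = 2*P*R/(P+R) = 134/155.

134/155


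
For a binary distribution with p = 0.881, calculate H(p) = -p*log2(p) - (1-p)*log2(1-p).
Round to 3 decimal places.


H = -0.881*log2(0.881) - 0.119*log2(0.119) = 0.526.

0.526


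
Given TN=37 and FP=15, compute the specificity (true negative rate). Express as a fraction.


Specificity = TN / (TN + FP) = 37 / 52 = 37/52.

37/52


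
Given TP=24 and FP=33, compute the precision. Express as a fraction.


Precision = TP / (TP + FP) = 24 / 57 = 8/19.

8/19


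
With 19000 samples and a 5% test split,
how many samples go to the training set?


Test set = 19000 * 5% = 950. Training set = 19000 - 950 = 18050.

18050


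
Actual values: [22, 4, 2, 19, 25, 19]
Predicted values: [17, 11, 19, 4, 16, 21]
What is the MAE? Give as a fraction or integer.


MAE = (1/6) * (|22-17|=5 + |4-11|=7 + |2-19|=17 + |19-4|=15 + |25-16|=9 + |19-21|=2). Sum = 55. MAE = 55/6.

55/6


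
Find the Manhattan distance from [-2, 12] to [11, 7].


d = sum of absolute differences: |-2-11|=13 + |12-7|=5 = 18.

18


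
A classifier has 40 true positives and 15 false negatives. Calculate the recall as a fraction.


Recall = TP / (TP + FN) = 40 / 55 = 8/11.

8/11


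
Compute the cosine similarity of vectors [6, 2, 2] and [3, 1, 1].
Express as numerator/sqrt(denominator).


dot = 22. |a|^2 = 44, |b|^2 = 11. cos = 22/sqrt(484).

22/sqrt(484)


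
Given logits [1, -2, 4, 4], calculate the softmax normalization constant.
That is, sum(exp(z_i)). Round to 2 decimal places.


Denom = e^1=2.7183 + e^-2=0.1353 + e^4=54.5982 + e^4=54.5982. Sum = 112.0500, which rounds to 112.05.

112.05


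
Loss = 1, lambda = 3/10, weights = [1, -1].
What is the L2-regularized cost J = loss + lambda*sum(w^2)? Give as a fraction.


L2 sq norm = sum(w^2) = 2. J = 1 + 3/10 * 2 = 8/5.

8/5


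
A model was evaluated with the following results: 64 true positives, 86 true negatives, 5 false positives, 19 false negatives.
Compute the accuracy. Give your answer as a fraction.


Accuracy = (TP + TN) / (TP + TN + FP + FN) = (64 + 86) / 174 = 25/29.

25/29


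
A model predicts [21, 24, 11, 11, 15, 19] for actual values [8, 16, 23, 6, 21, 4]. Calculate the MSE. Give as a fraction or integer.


MSE = (1/6) * ((8-21)^2=169 + (16-24)^2=64 + (23-11)^2=144 + (6-11)^2=25 + (21-15)^2=36 + (4-19)^2=225). Sum = 663. MSE = 221/2.

221/2


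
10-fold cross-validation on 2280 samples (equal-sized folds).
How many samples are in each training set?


Each validation fold has 2280/10 = 228 samples. Training set = 2280 - 228 = 2052.

2052


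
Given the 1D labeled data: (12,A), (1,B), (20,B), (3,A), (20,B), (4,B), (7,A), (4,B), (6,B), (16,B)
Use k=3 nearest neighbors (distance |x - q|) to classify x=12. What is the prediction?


Distances: |12-12|=0, |1-12|=11, |20-12|=8, |3-12|=9, |20-12|=8, |4-12|=8, |7-12|=5, |4-12|=8, |6-12|=6, |16-12|=4. 3 nearest: (12,A), (16,B), (7,A). Counts: {'A': 2, 'B': 1}. Majority class: A.

A


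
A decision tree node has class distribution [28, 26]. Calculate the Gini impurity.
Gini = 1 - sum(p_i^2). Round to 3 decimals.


Total = 54. Proportions: 28/54, 26/54. sum(p_i^2) = 0.5007. Gini = 1 - 0.5007 = 0.4993, which rounds to 0.499.

0.499


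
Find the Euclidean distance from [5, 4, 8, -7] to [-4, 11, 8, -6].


d = sqrt(sum of squared differences). (5--4)^2=81, (4-11)^2=49, (8-8)^2=0, (-7--6)^2=1. Sum = 131.

sqrt(131)


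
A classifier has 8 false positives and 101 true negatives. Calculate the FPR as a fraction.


FPR = FP / (FP + TN) = 8 / 109 = 8/109.

8/109


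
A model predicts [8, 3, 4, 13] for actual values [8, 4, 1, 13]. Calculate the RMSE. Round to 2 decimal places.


MSE = 2.5000. RMSE = sqrt(2.5000) = 1.58.

1.58


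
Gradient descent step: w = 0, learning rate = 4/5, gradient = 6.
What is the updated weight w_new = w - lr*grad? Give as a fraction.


w_new = 0 - 4/5 * 6 = 0 - 24/5 = -24/5.

-24/5


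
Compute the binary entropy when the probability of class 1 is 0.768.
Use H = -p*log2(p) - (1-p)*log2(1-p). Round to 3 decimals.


H = -0.768*log2(0.768) - 0.232*log2(0.232) = 0.781.

0.781


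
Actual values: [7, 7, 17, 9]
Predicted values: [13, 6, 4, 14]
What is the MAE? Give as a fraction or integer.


MAE = (1/4) * (|7-13|=6 + |7-6|=1 + |17-4|=13 + |9-14|=5). Sum = 25. MAE = 25/4.

25/4


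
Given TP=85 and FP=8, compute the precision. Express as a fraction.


Precision = TP / (TP + FP) = 85 / 93 = 85/93.

85/93


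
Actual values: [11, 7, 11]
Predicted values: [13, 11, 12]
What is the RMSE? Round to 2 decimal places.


MSE = 7.0000. RMSE = sqrt(7.0000) = 2.65.

2.65


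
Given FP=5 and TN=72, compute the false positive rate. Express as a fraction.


FPR = FP / (FP + TN) = 5 / 77 = 5/77.

5/77


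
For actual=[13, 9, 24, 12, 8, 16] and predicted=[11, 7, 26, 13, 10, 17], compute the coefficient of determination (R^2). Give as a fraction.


Mean(y) = 41/3. SS_res = 18. SS_tot = 508/3. R^2 = 1 - 18/(508/3) = 227/254.

227/254


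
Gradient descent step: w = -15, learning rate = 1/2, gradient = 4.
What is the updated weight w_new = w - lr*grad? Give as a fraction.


w_new = -15 - 1/2 * 4 = -15 - 2 = -17.

-17


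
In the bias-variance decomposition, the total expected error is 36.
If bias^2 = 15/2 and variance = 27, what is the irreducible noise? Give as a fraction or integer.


Total error = bias^2 + variance + irreducible noise. So irreducible noise = 36 - 15/2 - 27 = 3/2.

3/2


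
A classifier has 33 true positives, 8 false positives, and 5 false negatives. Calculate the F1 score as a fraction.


Precision = 33/41 = 33/41. Recall = 33/38 = 33/38. F1 = 2*P*R/(P+R) = 66/79.

66/79


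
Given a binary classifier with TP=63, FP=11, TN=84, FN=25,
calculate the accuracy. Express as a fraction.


Accuracy = (TP + TN) / (TP + TN + FP + FN) = (63 + 84) / 183 = 49/61.

49/61


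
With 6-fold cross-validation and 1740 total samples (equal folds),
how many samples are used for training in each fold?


Each validation fold has 1740/6 = 290 samples. Training set = 1740 - 290 = 1450.

1450


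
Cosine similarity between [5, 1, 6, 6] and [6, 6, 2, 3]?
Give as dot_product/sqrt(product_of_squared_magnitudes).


dot = 66. |a|^2 = 98, |b|^2 = 85. cos = 66/sqrt(8330).

66/sqrt(8330)


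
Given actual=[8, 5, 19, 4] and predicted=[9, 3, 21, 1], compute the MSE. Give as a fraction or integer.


MSE = (1/4) * ((8-9)^2=1 + (5-3)^2=4 + (19-21)^2=4 + (4-1)^2=9). Sum = 18. MSE = 9/2.

9/2


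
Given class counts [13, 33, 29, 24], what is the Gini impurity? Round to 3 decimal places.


Total = 99. Proportions: 13/99, 33/99, 29/99, 24/99. sum(p_i^2) = 0.2729. Gini = 1 - 0.2729 = 0.7271, which rounds to 0.727.

0.727


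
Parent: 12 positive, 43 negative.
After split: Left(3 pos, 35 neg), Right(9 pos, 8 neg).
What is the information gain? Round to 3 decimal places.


H(parent) = 0.7568. H(left) = 0.3985, H(right) = 0.9975. Weighted = (38/55)*0.3985 + (17/55)*0.9975 = 0.5836. IG = 0.7568 - 0.5836 = 0.1732, which rounds to 0.173.

0.173


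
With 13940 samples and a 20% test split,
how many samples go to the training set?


Test set = 13940 * 20% = 2788. Training set = 13940 - 2788 = 11152.

11152


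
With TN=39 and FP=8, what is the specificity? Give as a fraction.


Specificity = TN / (TN + FP) = 39 / 47 = 39/47.

39/47


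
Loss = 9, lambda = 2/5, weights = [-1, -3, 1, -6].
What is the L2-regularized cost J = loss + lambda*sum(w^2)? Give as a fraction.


L2 sq norm = sum(w^2) = 47. J = 9 + 2/5 * 47 = 139/5.

139/5


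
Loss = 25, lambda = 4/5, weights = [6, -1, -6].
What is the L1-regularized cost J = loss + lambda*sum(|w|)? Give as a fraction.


L1 norm = sum(|w|) = 13. J = 25 + 4/5 * 13 = 177/5.

177/5


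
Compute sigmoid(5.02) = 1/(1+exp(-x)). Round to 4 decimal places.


sigma(5.02) = 1/(1+e^(-5.02)) = 1/(1+0.006605) = 1/1.006605 = 0.9934.

0.9934


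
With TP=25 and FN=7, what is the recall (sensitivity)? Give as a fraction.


Recall = TP / (TP + FN) = 25 / 32 = 25/32.

25/32


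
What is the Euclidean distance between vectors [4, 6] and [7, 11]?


d = sqrt(sum of squared differences). (4-7)^2=9, (6-11)^2=25. Sum = 34.

sqrt(34)


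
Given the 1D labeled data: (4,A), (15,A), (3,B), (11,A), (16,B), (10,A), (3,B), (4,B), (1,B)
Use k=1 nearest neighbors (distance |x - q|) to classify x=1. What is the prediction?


Distances: |4-1|=3, |15-1|=14, |3-1|=2, |11-1|=10, |16-1|=15, |10-1|=9, |3-1|=2, |4-1|=3, |1-1|=0. 1 nearest: (1,B). Counts: {'B': 1}. Majority class: B.

B


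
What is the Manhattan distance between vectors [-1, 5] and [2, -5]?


d = sum of absolute differences: |-1-2|=3 + |5--5|=10 = 13.

13


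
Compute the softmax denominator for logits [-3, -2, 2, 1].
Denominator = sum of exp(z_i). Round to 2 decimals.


Denom = e^-3=0.0498 + e^-2=0.1353 + e^2=7.3891 + e^1=2.7183. Sum = 10.2925, which rounds to 10.29.

10.29


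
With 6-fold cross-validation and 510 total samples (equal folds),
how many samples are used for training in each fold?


Each validation fold has 510/6 = 85 samples. Training set = 510 - 85 = 425.

425


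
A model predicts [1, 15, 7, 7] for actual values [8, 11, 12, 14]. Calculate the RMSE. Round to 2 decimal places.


MSE = 34.7500. RMSE = sqrt(34.7500) = 5.89.

5.89


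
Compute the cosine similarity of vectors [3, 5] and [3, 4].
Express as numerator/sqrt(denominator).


dot = 29. |a|^2 = 34, |b|^2 = 25. cos = 29/sqrt(850).

29/sqrt(850)


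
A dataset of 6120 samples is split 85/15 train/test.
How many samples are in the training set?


Test set = 6120 * 15% = 918. Training set = 6120 - 918 = 5202.

5202


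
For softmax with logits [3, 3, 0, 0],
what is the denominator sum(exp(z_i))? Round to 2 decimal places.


Denom = e^3=20.0855 + e^3=20.0855 + e^0=1.0000 + e^0=1.0000. Sum = 42.1710, which rounds to 42.17.

42.17


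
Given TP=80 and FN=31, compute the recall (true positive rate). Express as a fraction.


Recall = TP / (TP + FN) = 80 / 111 = 80/111.

80/111


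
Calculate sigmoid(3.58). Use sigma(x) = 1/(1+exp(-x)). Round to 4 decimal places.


sigma(3.58) = 1/(1+e^(-3.58)) = 1/(1+0.027876) = 1/1.027876 = 0.9729.

0.9729


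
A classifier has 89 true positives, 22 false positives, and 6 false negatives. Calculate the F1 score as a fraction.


Precision = 89/111 = 89/111. Recall = 89/95 = 89/95. F1 = 2*P*R/(P+R) = 89/103.

89/103


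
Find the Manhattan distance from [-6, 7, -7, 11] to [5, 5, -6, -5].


d = sum of absolute differences: |-6-5|=11 + |7-5|=2 + |-7--6|=1 + |11--5|=16 = 30.

30


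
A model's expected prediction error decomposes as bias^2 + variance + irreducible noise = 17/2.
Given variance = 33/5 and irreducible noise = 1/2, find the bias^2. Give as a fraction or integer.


Total error = bias^2 + variance + irreducible noise. So bias^2 = 17/2 - 33/5 - 1/2 = 7/5.

7/5


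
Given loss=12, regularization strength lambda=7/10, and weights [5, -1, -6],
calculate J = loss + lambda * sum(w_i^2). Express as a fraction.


L2 sq norm = sum(w^2) = 62. J = 12 + 7/10 * 62 = 277/5.

277/5


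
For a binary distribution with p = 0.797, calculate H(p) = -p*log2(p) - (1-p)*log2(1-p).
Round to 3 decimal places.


H = -0.797*log2(0.797) - 0.203*log2(0.203) = 0.728.

0.728


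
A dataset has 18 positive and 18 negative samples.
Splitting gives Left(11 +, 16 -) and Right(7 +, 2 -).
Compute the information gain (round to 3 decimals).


H(parent) = 1.0000. H(left) = 0.9751, H(right) = 0.7642. Weighted = (27/36)*0.9751 + (9/36)*0.7642 = 0.9224. IG = 1.0000 - 0.9224 = 0.0776, which rounds to 0.078.

0.078


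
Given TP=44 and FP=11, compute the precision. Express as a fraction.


Precision = TP / (TP + FP) = 44 / 55 = 4/5.

4/5


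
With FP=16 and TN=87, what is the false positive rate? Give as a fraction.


FPR = FP / (FP + TN) = 16 / 103 = 16/103.

16/103


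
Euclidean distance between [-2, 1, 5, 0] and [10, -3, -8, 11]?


d = sqrt(sum of squared differences). (-2-10)^2=144, (1--3)^2=16, (5--8)^2=169, (0-11)^2=121. Sum = 450.

sqrt(450)


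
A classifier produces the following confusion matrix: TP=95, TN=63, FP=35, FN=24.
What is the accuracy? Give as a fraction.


Accuracy = (TP + TN) / (TP + TN + FP + FN) = (95 + 63) / 217 = 158/217.

158/217


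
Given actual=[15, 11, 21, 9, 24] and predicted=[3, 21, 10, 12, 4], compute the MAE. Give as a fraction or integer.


MAE = (1/5) * (|15-3|=12 + |11-21|=10 + |21-10|=11 + |9-12|=3 + |24-4|=20). Sum = 56. MAE = 56/5.

56/5


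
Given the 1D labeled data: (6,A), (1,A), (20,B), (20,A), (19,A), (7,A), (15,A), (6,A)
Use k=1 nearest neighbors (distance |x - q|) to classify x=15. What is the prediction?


Distances: |6-15|=9, |1-15|=14, |20-15|=5, |20-15|=5, |19-15|=4, |7-15|=8, |15-15|=0, |6-15|=9. 1 nearest: (15,A). Counts: {'A': 1}. Majority class: A.

A


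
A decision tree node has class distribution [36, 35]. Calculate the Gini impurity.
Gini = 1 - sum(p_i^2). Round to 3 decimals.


Total = 71. Proportions: 36/71, 35/71. sum(p_i^2) = 0.5001. Gini = 1 - 0.5001 = 0.4999, which rounds to 0.500.

0.500


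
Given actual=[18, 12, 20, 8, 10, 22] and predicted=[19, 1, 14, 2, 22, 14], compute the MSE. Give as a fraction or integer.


MSE = (1/6) * ((18-19)^2=1 + (12-1)^2=121 + (20-14)^2=36 + (8-2)^2=36 + (10-22)^2=144 + (22-14)^2=64). Sum = 402. MSE = 67.

67


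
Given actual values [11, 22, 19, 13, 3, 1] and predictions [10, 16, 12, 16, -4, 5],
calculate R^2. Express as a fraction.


Mean(y) = 23/2. SS_res = 160. SS_tot = 703/2. R^2 = 1 - 160/(703/2) = 383/703.

383/703


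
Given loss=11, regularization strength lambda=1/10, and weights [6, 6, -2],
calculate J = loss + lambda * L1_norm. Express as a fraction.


L1 norm = sum(|w|) = 14. J = 11 + 1/10 * 14 = 62/5.

62/5


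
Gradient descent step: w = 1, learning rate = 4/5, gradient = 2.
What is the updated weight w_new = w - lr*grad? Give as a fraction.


w_new = 1 - 4/5 * 2 = 1 - 8/5 = -3/5.

-3/5


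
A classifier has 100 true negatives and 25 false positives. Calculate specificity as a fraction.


Specificity = TN / (TN + FP) = 100 / 125 = 4/5.

4/5


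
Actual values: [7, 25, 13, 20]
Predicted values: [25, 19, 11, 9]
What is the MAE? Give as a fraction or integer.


MAE = (1/4) * (|7-25|=18 + |25-19|=6 + |13-11|=2 + |20-9|=11). Sum = 37. MAE = 37/4.

37/4


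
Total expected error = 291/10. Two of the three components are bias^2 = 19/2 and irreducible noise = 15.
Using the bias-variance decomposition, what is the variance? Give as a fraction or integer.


Total error = bias^2 + variance + irreducible noise. So variance = 291/10 - 19/2 - 15 = 23/5.

23/5


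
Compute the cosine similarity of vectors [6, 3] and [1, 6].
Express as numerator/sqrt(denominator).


dot = 24. |a|^2 = 45, |b|^2 = 37. cos = 24/sqrt(1665).

24/sqrt(1665)


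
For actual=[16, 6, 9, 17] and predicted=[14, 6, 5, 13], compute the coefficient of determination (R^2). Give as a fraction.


Mean(y) = 12. SS_res = 36. SS_tot = 86. R^2 = 1 - 36/(86) = 25/43.

25/43


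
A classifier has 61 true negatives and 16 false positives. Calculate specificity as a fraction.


Specificity = TN / (TN + FP) = 61 / 77 = 61/77.

61/77


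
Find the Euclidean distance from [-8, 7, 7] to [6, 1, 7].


d = sqrt(sum of squared differences). (-8-6)^2=196, (7-1)^2=36, (7-7)^2=0. Sum = 232.

sqrt(232)


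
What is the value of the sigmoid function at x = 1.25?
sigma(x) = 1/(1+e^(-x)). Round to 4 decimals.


sigma(1.25) = 1/(1+e^(-1.25)) = 1/(1+0.286505) = 1/1.286505 = 0.7773.

0.7773


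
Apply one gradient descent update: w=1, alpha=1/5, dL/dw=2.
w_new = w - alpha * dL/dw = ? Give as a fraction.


w_new = 1 - 1/5 * 2 = 1 - 2/5 = 3/5.

3/5


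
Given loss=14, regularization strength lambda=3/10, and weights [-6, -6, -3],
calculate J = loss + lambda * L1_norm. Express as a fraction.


L1 norm = sum(|w|) = 15. J = 14 + 3/10 * 15 = 37/2.

37/2


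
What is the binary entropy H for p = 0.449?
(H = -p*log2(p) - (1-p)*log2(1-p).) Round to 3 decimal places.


H = -0.449*log2(0.449) - 0.551*log2(0.551) = 0.992.

0.992


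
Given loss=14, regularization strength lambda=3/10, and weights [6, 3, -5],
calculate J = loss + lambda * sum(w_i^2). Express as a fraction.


L2 sq norm = sum(w^2) = 70. J = 14 + 3/10 * 70 = 35.

35


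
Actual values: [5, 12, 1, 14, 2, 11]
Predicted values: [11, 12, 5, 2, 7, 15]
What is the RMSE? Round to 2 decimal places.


MSE = 39.5000. RMSE = sqrt(39.5000) = 6.28.

6.28


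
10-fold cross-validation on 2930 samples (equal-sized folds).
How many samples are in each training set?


Each validation fold has 2930/10 = 293 samples. Training set = 2930 - 293 = 2637.

2637


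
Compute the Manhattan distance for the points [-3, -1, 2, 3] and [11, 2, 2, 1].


d = sum of absolute differences: |-3-11|=14 + |-1-2|=3 + |2-2|=0 + |3-1|=2 = 19.

19


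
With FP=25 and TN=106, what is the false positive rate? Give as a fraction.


FPR = FP / (FP + TN) = 25 / 131 = 25/131.

25/131


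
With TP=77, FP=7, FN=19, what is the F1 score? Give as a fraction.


Precision = 77/84 = 11/12. Recall = 77/96 = 77/96. F1 = 2*P*R/(P+R) = 77/90.

77/90


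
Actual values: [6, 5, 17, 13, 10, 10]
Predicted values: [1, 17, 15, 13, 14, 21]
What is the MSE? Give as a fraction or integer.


MSE = (1/6) * ((6-1)^2=25 + (5-17)^2=144 + (17-15)^2=4 + (13-13)^2=0 + (10-14)^2=16 + (10-21)^2=121). Sum = 310. MSE = 155/3.

155/3


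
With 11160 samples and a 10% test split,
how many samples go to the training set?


Test set = 11160 * 10% = 1116. Training set = 11160 - 1116 = 10044.

10044


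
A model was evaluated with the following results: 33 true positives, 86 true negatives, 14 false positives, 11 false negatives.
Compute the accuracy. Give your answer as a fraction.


Accuracy = (TP + TN) / (TP + TN + FP + FN) = (33 + 86) / 144 = 119/144.

119/144


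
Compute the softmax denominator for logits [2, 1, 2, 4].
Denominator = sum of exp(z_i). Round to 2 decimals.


Denom = e^2=7.3891 + e^1=2.7183 + e^2=7.3891 + e^4=54.5982. Sum = 72.0947, which rounds to 72.09.

72.09


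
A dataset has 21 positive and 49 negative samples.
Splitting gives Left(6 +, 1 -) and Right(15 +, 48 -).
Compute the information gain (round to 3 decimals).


H(parent) = 0.8813. H(left) = 0.5917, H(right) = 0.7919. Weighted = (7/70)*0.5917 + (63/70)*0.7919 = 0.7719. IG = 0.8813 - 0.7719 = 0.1094, which rounds to 0.109.

0.109


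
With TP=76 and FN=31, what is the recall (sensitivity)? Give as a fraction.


Recall = TP / (TP + FN) = 76 / 107 = 76/107.

76/107


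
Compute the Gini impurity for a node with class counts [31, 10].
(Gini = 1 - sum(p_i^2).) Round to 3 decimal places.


Total = 41. Proportions: 31/41, 10/41. sum(p_i^2) = 0.6312. Gini = 1 - 0.6312 = 0.3688, which rounds to 0.369.

0.369


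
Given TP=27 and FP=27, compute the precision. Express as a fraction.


Precision = TP / (TP + FP) = 27 / 54 = 1/2.

1/2


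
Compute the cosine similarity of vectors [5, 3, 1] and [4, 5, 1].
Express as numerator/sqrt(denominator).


dot = 36. |a|^2 = 35, |b|^2 = 42. cos = 36/sqrt(1470).

36/sqrt(1470)


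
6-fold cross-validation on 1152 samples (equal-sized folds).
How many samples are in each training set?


Each validation fold has 1152/6 = 192 samples. Training set = 1152 - 192 = 960.

960


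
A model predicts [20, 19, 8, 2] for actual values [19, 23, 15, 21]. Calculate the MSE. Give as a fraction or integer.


MSE = (1/4) * ((19-20)^2=1 + (23-19)^2=16 + (15-8)^2=49 + (21-2)^2=361). Sum = 427. MSE = 427/4.

427/4


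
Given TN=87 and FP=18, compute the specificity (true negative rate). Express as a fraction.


Specificity = TN / (TN + FP) = 87 / 105 = 29/35.

29/35


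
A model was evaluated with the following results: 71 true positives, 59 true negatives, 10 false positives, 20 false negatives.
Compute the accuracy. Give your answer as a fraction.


Accuracy = (TP + TN) / (TP + TN + FP + FN) = (71 + 59) / 160 = 13/16.

13/16


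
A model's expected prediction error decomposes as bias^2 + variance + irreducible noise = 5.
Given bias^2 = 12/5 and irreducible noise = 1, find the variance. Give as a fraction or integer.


Total error = bias^2 + variance + irreducible noise. So variance = 5 - 12/5 - 1 = 8/5.

8/5


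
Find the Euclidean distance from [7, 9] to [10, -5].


d = sqrt(sum of squared differences). (7-10)^2=9, (9--5)^2=196. Sum = 205.

sqrt(205)


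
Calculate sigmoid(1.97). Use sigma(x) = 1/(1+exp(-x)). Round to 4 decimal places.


sigma(1.97) = 1/(1+e^(-1.97)) = 1/(1+0.139457) = 1/1.139457 = 0.8776.

0.8776


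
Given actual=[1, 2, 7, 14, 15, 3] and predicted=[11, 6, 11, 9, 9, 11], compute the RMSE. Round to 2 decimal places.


MSE = 42.8333. RMSE = sqrt(42.8333) = 6.54.

6.54


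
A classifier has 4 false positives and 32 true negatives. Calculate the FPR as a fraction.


FPR = FP / (FP + TN) = 4 / 36 = 1/9.

1/9


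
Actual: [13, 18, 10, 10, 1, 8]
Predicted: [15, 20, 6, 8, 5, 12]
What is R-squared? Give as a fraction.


Mean(y) = 10. SS_res = 60. SS_tot = 158. R^2 = 1 - 60/(158) = 49/79.

49/79


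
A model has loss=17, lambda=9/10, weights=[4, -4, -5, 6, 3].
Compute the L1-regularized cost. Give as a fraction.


L1 norm = sum(|w|) = 22. J = 17 + 9/10 * 22 = 184/5.

184/5


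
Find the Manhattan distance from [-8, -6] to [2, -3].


d = sum of absolute differences: |-8-2|=10 + |-6--3|=3 = 13.

13


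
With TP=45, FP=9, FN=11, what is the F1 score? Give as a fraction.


Precision = 45/54 = 5/6. Recall = 45/56 = 45/56. F1 = 2*P*R/(P+R) = 9/11.

9/11


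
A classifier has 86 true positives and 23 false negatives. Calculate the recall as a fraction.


Recall = TP / (TP + FN) = 86 / 109 = 86/109.

86/109


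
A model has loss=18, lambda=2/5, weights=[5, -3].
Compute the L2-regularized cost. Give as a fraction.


L2 sq norm = sum(w^2) = 34. J = 18 + 2/5 * 34 = 158/5.

158/5


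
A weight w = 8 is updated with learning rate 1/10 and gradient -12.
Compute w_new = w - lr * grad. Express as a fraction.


w_new = 8 - 1/10 * -12 = 8 - -6/5 = 46/5.

46/5


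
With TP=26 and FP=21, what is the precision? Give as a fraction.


Precision = TP / (TP + FP) = 26 / 47 = 26/47.

26/47
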